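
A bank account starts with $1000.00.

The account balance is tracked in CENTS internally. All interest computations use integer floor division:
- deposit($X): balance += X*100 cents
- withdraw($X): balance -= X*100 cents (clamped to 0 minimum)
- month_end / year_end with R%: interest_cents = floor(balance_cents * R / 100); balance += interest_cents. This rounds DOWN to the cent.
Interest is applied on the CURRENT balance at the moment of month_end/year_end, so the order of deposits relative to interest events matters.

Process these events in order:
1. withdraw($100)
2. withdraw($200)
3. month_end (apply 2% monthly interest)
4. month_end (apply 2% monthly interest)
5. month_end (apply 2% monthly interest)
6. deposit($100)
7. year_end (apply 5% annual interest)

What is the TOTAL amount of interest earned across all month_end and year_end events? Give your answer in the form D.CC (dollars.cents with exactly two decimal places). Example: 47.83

After 1 (withdraw($100)): balance=$900.00 total_interest=$0.00
After 2 (withdraw($200)): balance=$700.00 total_interest=$0.00
After 3 (month_end (apply 2% monthly interest)): balance=$714.00 total_interest=$14.00
After 4 (month_end (apply 2% monthly interest)): balance=$728.28 total_interest=$28.28
After 5 (month_end (apply 2% monthly interest)): balance=$742.84 total_interest=$42.84
After 6 (deposit($100)): balance=$842.84 total_interest=$42.84
After 7 (year_end (apply 5% annual interest)): balance=$884.98 total_interest=$84.98

Answer: 84.98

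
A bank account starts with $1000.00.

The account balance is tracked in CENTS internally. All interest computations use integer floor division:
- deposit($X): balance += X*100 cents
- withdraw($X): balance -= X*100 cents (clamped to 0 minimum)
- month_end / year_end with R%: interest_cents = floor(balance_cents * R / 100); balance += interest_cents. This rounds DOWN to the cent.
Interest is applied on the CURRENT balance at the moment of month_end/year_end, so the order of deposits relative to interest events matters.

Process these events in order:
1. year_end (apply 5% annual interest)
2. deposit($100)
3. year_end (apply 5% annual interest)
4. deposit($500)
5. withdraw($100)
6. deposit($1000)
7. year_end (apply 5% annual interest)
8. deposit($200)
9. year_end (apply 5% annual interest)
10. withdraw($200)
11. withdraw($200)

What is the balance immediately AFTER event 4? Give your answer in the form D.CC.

Answer: 1707.50

Derivation:
After 1 (year_end (apply 5% annual interest)): balance=$1050.00 total_interest=$50.00
After 2 (deposit($100)): balance=$1150.00 total_interest=$50.00
After 3 (year_end (apply 5% annual interest)): balance=$1207.50 total_interest=$107.50
After 4 (deposit($500)): balance=$1707.50 total_interest=$107.50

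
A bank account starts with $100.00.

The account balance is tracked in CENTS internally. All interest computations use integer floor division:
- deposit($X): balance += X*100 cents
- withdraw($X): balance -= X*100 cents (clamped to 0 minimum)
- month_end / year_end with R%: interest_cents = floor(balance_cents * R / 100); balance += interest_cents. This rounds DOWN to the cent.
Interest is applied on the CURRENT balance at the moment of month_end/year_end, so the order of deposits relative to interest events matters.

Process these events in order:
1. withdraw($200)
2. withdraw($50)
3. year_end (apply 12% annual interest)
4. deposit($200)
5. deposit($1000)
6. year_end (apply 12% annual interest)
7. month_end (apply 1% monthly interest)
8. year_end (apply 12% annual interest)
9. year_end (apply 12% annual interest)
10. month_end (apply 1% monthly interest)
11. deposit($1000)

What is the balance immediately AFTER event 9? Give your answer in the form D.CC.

After 1 (withdraw($200)): balance=$0.00 total_interest=$0.00
After 2 (withdraw($50)): balance=$0.00 total_interest=$0.00
After 3 (year_end (apply 12% annual interest)): balance=$0.00 total_interest=$0.00
After 4 (deposit($200)): balance=$200.00 total_interest=$0.00
After 5 (deposit($1000)): balance=$1200.00 total_interest=$0.00
After 6 (year_end (apply 12% annual interest)): balance=$1344.00 total_interest=$144.00
After 7 (month_end (apply 1% monthly interest)): balance=$1357.44 total_interest=$157.44
After 8 (year_end (apply 12% annual interest)): balance=$1520.33 total_interest=$320.33
After 9 (year_end (apply 12% annual interest)): balance=$1702.76 total_interest=$502.76

Answer: 1702.76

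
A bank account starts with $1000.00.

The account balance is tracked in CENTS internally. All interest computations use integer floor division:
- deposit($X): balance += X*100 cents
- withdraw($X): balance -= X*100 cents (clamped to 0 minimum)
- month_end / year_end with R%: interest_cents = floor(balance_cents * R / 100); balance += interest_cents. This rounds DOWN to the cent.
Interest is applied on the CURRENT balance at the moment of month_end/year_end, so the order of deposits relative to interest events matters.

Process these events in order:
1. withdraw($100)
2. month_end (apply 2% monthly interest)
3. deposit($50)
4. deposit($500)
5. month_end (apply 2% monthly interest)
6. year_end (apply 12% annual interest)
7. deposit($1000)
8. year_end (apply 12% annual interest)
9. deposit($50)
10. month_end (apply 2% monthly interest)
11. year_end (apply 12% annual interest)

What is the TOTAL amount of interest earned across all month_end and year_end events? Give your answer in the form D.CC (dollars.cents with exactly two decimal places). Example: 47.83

After 1 (withdraw($100)): balance=$900.00 total_interest=$0.00
After 2 (month_end (apply 2% monthly interest)): balance=$918.00 total_interest=$18.00
After 3 (deposit($50)): balance=$968.00 total_interest=$18.00
After 4 (deposit($500)): balance=$1468.00 total_interest=$18.00
After 5 (month_end (apply 2% monthly interest)): balance=$1497.36 total_interest=$47.36
After 6 (year_end (apply 12% annual interest)): balance=$1677.04 total_interest=$227.04
After 7 (deposit($1000)): balance=$2677.04 total_interest=$227.04
After 8 (year_end (apply 12% annual interest)): balance=$2998.28 total_interest=$548.28
After 9 (deposit($50)): balance=$3048.28 total_interest=$548.28
After 10 (month_end (apply 2% monthly interest)): balance=$3109.24 total_interest=$609.24
After 11 (year_end (apply 12% annual interest)): balance=$3482.34 total_interest=$982.34

Answer: 982.34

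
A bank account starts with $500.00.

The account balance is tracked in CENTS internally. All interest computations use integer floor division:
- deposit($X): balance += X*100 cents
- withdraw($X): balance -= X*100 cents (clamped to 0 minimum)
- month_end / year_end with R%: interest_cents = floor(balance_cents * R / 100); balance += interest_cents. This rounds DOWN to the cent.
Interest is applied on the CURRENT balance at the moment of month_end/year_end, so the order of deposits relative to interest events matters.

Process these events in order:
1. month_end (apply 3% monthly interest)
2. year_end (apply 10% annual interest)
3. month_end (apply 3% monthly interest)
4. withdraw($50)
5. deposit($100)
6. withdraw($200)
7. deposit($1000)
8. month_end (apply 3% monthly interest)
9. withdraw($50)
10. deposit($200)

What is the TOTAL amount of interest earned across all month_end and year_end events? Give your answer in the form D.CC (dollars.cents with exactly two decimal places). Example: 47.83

After 1 (month_end (apply 3% monthly interest)): balance=$515.00 total_interest=$15.00
After 2 (year_end (apply 10% annual interest)): balance=$566.50 total_interest=$66.50
After 3 (month_end (apply 3% monthly interest)): balance=$583.49 total_interest=$83.49
After 4 (withdraw($50)): balance=$533.49 total_interest=$83.49
After 5 (deposit($100)): balance=$633.49 total_interest=$83.49
After 6 (withdraw($200)): balance=$433.49 total_interest=$83.49
After 7 (deposit($1000)): balance=$1433.49 total_interest=$83.49
After 8 (month_end (apply 3% monthly interest)): balance=$1476.49 total_interest=$126.49
After 9 (withdraw($50)): balance=$1426.49 total_interest=$126.49
After 10 (deposit($200)): balance=$1626.49 total_interest=$126.49

Answer: 126.49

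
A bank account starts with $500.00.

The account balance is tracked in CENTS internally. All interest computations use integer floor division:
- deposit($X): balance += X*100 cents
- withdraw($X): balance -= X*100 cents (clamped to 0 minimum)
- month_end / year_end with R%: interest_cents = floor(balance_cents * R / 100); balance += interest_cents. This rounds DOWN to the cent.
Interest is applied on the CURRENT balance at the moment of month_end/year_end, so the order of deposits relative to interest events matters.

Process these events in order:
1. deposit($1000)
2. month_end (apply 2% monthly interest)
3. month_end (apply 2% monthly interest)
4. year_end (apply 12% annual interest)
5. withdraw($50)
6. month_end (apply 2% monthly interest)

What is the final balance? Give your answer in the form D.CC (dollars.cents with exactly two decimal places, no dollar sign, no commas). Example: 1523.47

Answer: 1731.82

Derivation:
After 1 (deposit($1000)): balance=$1500.00 total_interest=$0.00
After 2 (month_end (apply 2% monthly interest)): balance=$1530.00 total_interest=$30.00
After 3 (month_end (apply 2% monthly interest)): balance=$1560.60 total_interest=$60.60
After 4 (year_end (apply 12% annual interest)): balance=$1747.87 total_interest=$247.87
After 5 (withdraw($50)): balance=$1697.87 total_interest=$247.87
After 6 (month_end (apply 2% monthly interest)): balance=$1731.82 total_interest=$281.82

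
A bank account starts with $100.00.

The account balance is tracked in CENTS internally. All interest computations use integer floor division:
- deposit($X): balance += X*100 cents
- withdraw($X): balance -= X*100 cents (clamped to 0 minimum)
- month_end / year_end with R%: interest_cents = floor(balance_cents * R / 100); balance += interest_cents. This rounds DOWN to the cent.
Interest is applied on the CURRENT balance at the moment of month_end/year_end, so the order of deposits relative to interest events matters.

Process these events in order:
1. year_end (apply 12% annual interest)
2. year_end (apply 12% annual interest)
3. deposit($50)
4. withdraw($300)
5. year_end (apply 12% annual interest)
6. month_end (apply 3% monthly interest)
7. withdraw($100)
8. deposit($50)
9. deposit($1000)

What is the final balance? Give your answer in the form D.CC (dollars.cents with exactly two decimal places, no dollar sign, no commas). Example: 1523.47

After 1 (year_end (apply 12% annual interest)): balance=$112.00 total_interest=$12.00
After 2 (year_end (apply 12% annual interest)): balance=$125.44 total_interest=$25.44
After 3 (deposit($50)): balance=$175.44 total_interest=$25.44
After 4 (withdraw($300)): balance=$0.00 total_interest=$25.44
After 5 (year_end (apply 12% annual interest)): balance=$0.00 total_interest=$25.44
After 6 (month_end (apply 3% monthly interest)): balance=$0.00 total_interest=$25.44
After 7 (withdraw($100)): balance=$0.00 total_interest=$25.44
After 8 (deposit($50)): balance=$50.00 total_interest=$25.44
After 9 (deposit($1000)): balance=$1050.00 total_interest=$25.44

Answer: 1050.00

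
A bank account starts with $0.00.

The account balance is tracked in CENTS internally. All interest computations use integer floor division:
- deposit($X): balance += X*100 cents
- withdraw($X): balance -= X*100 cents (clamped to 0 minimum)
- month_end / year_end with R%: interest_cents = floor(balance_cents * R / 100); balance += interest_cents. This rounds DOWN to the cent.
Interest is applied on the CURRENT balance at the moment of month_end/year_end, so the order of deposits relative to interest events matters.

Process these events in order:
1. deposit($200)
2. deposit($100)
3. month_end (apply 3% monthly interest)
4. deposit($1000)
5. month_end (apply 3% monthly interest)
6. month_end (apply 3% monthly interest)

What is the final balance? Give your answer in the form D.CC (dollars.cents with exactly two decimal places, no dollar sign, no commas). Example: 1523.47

Answer: 1388.71

Derivation:
After 1 (deposit($200)): balance=$200.00 total_interest=$0.00
After 2 (deposit($100)): balance=$300.00 total_interest=$0.00
After 3 (month_end (apply 3% monthly interest)): balance=$309.00 total_interest=$9.00
After 4 (deposit($1000)): balance=$1309.00 total_interest=$9.00
After 5 (month_end (apply 3% monthly interest)): balance=$1348.27 total_interest=$48.27
After 6 (month_end (apply 3% monthly interest)): balance=$1388.71 total_interest=$88.71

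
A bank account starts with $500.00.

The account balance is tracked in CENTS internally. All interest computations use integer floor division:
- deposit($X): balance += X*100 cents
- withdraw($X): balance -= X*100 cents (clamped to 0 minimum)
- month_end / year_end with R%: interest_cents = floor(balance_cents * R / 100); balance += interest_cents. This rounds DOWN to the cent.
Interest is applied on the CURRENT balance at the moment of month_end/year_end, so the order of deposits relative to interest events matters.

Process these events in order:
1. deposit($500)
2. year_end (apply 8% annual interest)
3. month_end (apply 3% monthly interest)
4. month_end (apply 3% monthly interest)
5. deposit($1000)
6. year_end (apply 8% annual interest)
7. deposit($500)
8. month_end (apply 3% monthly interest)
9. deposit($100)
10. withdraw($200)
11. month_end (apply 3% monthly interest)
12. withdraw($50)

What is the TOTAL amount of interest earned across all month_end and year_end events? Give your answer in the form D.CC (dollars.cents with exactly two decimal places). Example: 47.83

Answer: 486.00

Derivation:
After 1 (deposit($500)): balance=$1000.00 total_interest=$0.00
After 2 (year_end (apply 8% annual interest)): balance=$1080.00 total_interest=$80.00
After 3 (month_end (apply 3% monthly interest)): balance=$1112.40 total_interest=$112.40
After 4 (month_end (apply 3% monthly interest)): balance=$1145.77 total_interest=$145.77
After 5 (deposit($1000)): balance=$2145.77 total_interest=$145.77
After 6 (year_end (apply 8% annual interest)): balance=$2317.43 total_interest=$317.43
After 7 (deposit($500)): balance=$2817.43 total_interest=$317.43
After 8 (month_end (apply 3% monthly interest)): balance=$2901.95 total_interest=$401.95
After 9 (deposit($100)): balance=$3001.95 total_interest=$401.95
After 10 (withdraw($200)): balance=$2801.95 total_interest=$401.95
After 11 (month_end (apply 3% monthly interest)): balance=$2886.00 total_interest=$486.00
After 12 (withdraw($50)): balance=$2836.00 total_interest=$486.00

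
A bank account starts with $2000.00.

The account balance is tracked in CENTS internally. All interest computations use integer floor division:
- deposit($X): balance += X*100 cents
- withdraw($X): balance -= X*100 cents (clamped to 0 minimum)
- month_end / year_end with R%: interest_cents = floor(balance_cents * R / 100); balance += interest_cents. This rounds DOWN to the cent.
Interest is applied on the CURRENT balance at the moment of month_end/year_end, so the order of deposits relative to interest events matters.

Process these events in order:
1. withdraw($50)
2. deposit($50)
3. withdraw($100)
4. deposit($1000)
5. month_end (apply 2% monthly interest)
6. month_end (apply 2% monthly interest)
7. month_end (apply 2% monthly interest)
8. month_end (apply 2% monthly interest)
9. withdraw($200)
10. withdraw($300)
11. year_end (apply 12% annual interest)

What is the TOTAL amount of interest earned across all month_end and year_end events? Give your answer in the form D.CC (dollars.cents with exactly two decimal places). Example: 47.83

After 1 (withdraw($50)): balance=$1950.00 total_interest=$0.00
After 2 (deposit($50)): balance=$2000.00 total_interest=$0.00
After 3 (withdraw($100)): balance=$1900.00 total_interest=$0.00
After 4 (deposit($1000)): balance=$2900.00 total_interest=$0.00
After 5 (month_end (apply 2% monthly interest)): balance=$2958.00 total_interest=$58.00
After 6 (month_end (apply 2% monthly interest)): balance=$3017.16 total_interest=$117.16
After 7 (month_end (apply 2% monthly interest)): balance=$3077.50 total_interest=$177.50
After 8 (month_end (apply 2% monthly interest)): balance=$3139.05 total_interest=$239.05
After 9 (withdraw($200)): balance=$2939.05 total_interest=$239.05
After 10 (withdraw($300)): balance=$2639.05 total_interest=$239.05
After 11 (year_end (apply 12% annual interest)): balance=$2955.73 total_interest=$555.73

Answer: 555.73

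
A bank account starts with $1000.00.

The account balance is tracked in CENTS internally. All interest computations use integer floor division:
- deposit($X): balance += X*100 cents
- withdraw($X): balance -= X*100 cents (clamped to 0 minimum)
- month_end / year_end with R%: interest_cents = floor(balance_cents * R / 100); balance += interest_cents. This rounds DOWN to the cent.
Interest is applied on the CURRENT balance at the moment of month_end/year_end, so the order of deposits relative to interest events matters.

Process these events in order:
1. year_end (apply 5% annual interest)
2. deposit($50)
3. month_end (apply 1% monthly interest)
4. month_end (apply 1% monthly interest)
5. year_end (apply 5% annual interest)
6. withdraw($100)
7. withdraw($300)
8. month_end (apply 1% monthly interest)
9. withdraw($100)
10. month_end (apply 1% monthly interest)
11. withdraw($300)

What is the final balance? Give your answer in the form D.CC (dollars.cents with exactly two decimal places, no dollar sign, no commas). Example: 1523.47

After 1 (year_end (apply 5% annual interest)): balance=$1050.00 total_interest=$50.00
After 2 (deposit($50)): balance=$1100.00 total_interest=$50.00
After 3 (month_end (apply 1% monthly interest)): balance=$1111.00 total_interest=$61.00
After 4 (month_end (apply 1% monthly interest)): balance=$1122.11 total_interest=$72.11
After 5 (year_end (apply 5% annual interest)): balance=$1178.21 total_interest=$128.21
After 6 (withdraw($100)): balance=$1078.21 total_interest=$128.21
After 7 (withdraw($300)): balance=$778.21 total_interest=$128.21
After 8 (month_end (apply 1% monthly interest)): balance=$785.99 total_interest=$135.99
After 9 (withdraw($100)): balance=$685.99 total_interest=$135.99
After 10 (month_end (apply 1% monthly interest)): balance=$692.84 total_interest=$142.84
After 11 (withdraw($300)): balance=$392.84 total_interest=$142.84

Answer: 392.84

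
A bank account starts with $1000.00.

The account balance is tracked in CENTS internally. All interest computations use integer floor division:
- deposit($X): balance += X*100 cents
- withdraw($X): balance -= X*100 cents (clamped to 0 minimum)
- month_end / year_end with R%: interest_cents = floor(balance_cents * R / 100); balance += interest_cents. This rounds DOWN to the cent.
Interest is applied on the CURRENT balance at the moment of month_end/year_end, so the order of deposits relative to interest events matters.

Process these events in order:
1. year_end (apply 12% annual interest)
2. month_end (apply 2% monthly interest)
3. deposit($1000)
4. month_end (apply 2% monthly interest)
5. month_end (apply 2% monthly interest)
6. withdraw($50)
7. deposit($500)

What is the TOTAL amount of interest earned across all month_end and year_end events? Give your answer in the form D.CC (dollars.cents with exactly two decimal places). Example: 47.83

Answer: 228.94

Derivation:
After 1 (year_end (apply 12% annual interest)): balance=$1120.00 total_interest=$120.00
After 2 (month_end (apply 2% monthly interest)): balance=$1142.40 total_interest=$142.40
After 3 (deposit($1000)): balance=$2142.40 total_interest=$142.40
After 4 (month_end (apply 2% monthly interest)): balance=$2185.24 total_interest=$185.24
After 5 (month_end (apply 2% monthly interest)): balance=$2228.94 total_interest=$228.94
After 6 (withdraw($50)): balance=$2178.94 total_interest=$228.94
After 7 (deposit($500)): balance=$2678.94 total_interest=$228.94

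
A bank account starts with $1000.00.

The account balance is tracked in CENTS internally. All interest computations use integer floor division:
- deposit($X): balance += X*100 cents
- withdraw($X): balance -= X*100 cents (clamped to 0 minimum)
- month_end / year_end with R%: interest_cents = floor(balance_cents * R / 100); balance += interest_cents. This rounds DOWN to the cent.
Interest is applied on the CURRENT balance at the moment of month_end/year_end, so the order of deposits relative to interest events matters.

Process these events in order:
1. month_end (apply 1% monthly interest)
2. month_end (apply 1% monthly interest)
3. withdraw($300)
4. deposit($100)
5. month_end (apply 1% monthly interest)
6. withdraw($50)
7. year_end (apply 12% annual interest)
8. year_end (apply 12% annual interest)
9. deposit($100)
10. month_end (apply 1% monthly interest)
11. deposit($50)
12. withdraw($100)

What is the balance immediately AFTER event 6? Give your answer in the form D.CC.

After 1 (month_end (apply 1% monthly interest)): balance=$1010.00 total_interest=$10.00
After 2 (month_end (apply 1% monthly interest)): balance=$1020.10 total_interest=$20.10
After 3 (withdraw($300)): balance=$720.10 total_interest=$20.10
After 4 (deposit($100)): balance=$820.10 total_interest=$20.10
After 5 (month_end (apply 1% monthly interest)): balance=$828.30 total_interest=$28.30
After 6 (withdraw($50)): balance=$778.30 total_interest=$28.30

Answer: 778.30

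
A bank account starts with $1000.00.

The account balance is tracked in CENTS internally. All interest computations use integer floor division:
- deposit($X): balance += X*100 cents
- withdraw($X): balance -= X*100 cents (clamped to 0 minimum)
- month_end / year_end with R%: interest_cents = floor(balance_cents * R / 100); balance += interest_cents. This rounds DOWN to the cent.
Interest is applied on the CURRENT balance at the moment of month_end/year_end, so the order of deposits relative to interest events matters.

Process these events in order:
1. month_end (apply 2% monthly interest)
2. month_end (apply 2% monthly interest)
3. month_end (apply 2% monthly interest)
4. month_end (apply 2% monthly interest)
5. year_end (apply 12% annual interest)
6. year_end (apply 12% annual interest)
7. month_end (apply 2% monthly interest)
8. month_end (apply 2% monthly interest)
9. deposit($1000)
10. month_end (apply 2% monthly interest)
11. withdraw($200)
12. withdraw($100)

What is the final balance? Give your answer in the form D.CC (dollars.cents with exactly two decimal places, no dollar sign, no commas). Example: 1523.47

Answer: 2160.87

Derivation:
After 1 (month_end (apply 2% monthly interest)): balance=$1020.00 total_interest=$20.00
After 2 (month_end (apply 2% monthly interest)): balance=$1040.40 total_interest=$40.40
After 3 (month_end (apply 2% monthly interest)): balance=$1061.20 total_interest=$61.20
After 4 (month_end (apply 2% monthly interest)): balance=$1082.42 total_interest=$82.42
After 5 (year_end (apply 12% annual interest)): balance=$1212.31 total_interest=$212.31
After 6 (year_end (apply 12% annual interest)): balance=$1357.78 total_interest=$357.78
After 7 (month_end (apply 2% monthly interest)): balance=$1384.93 total_interest=$384.93
After 8 (month_end (apply 2% monthly interest)): balance=$1412.62 total_interest=$412.62
After 9 (deposit($1000)): balance=$2412.62 total_interest=$412.62
After 10 (month_end (apply 2% monthly interest)): balance=$2460.87 total_interest=$460.87
After 11 (withdraw($200)): balance=$2260.87 total_interest=$460.87
After 12 (withdraw($100)): balance=$2160.87 total_interest=$460.87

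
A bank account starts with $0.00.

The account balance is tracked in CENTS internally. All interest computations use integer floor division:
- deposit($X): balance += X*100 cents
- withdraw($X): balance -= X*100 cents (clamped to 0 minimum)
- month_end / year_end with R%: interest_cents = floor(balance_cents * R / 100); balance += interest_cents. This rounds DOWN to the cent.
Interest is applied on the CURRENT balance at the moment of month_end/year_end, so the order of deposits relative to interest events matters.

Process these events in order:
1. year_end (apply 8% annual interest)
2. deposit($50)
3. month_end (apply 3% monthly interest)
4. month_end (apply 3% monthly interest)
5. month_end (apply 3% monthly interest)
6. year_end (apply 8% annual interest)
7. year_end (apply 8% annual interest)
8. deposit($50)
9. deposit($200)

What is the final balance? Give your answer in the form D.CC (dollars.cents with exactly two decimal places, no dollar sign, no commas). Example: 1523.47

Answer: 313.72

Derivation:
After 1 (year_end (apply 8% annual interest)): balance=$0.00 total_interest=$0.00
After 2 (deposit($50)): balance=$50.00 total_interest=$0.00
After 3 (month_end (apply 3% monthly interest)): balance=$51.50 total_interest=$1.50
After 4 (month_end (apply 3% monthly interest)): balance=$53.04 total_interest=$3.04
After 5 (month_end (apply 3% monthly interest)): balance=$54.63 total_interest=$4.63
After 6 (year_end (apply 8% annual interest)): balance=$59.00 total_interest=$9.00
After 7 (year_end (apply 8% annual interest)): balance=$63.72 total_interest=$13.72
After 8 (deposit($50)): balance=$113.72 total_interest=$13.72
After 9 (deposit($200)): balance=$313.72 total_interest=$13.72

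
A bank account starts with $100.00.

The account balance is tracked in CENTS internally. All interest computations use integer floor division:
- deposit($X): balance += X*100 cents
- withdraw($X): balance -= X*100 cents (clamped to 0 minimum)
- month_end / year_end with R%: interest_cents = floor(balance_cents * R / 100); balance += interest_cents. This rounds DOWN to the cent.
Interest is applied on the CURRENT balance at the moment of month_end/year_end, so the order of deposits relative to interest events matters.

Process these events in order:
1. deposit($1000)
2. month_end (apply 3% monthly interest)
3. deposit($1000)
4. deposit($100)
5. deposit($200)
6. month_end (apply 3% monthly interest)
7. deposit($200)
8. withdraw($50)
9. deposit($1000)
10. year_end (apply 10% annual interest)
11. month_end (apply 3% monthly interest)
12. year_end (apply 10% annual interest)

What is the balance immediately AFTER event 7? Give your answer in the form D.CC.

After 1 (deposit($1000)): balance=$1100.00 total_interest=$0.00
After 2 (month_end (apply 3% monthly interest)): balance=$1133.00 total_interest=$33.00
After 3 (deposit($1000)): balance=$2133.00 total_interest=$33.00
After 4 (deposit($100)): balance=$2233.00 total_interest=$33.00
After 5 (deposit($200)): balance=$2433.00 total_interest=$33.00
After 6 (month_end (apply 3% monthly interest)): balance=$2505.99 total_interest=$105.99
After 7 (deposit($200)): balance=$2705.99 total_interest=$105.99

Answer: 2705.99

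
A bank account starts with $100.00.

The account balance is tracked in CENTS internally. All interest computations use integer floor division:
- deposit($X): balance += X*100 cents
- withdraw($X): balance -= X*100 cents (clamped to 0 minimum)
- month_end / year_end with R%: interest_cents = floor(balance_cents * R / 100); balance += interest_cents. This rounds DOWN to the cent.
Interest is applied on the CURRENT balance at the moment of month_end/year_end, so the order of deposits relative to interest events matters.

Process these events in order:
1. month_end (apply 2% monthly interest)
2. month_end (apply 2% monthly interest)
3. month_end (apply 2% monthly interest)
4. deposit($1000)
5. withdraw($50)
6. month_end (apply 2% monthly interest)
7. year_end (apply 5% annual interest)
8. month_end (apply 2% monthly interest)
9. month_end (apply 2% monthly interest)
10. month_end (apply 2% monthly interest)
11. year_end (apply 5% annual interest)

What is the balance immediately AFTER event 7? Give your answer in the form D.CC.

After 1 (month_end (apply 2% monthly interest)): balance=$102.00 total_interest=$2.00
After 2 (month_end (apply 2% monthly interest)): balance=$104.04 total_interest=$4.04
After 3 (month_end (apply 2% monthly interest)): balance=$106.12 total_interest=$6.12
After 4 (deposit($1000)): balance=$1106.12 total_interest=$6.12
After 5 (withdraw($50)): balance=$1056.12 total_interest=$6.12
After 6 (month_end (apply 2% monthly interest)): balance=$1077.24 total_interest=$27.24
After 7 (year_end (apply 5% annual interest)): balance=$1131.10 total_interest=$81.10

Answer: 1131.10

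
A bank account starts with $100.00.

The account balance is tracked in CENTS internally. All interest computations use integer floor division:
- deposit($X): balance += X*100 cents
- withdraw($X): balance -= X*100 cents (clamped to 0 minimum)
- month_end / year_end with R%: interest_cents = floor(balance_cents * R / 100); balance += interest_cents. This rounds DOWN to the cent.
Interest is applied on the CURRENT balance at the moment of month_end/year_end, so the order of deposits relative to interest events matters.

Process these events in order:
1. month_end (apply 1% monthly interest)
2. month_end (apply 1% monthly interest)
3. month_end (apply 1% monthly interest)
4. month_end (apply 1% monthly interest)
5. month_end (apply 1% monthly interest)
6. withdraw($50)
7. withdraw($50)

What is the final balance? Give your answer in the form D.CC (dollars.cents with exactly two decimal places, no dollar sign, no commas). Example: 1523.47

Answer: 5.10

Derivation:
After 1 (month_end (apply 1% monthly interest)): balance=$101.00 total_interest=$1.00
After 2 (month_end (apply 1% monthly interest)): balance=$102.01 total_interest=$2.01
After 3 (month_end (apply 1% monthly interest)): balance=$103.03 total_interest=$3.03
After 4 (month_end (apply 1% monthly interest)): balance=$104.06 total_interest=$4.06
After 5 (month_end (apply 1% monthly interest)): balance=$105.10 total_interest=$5.10
After 6 (withdraw($50)): balance=$55.10 total_interest=$5.10
After 7 (withdraw($50)): balance=$5.10 total_interest=$5.10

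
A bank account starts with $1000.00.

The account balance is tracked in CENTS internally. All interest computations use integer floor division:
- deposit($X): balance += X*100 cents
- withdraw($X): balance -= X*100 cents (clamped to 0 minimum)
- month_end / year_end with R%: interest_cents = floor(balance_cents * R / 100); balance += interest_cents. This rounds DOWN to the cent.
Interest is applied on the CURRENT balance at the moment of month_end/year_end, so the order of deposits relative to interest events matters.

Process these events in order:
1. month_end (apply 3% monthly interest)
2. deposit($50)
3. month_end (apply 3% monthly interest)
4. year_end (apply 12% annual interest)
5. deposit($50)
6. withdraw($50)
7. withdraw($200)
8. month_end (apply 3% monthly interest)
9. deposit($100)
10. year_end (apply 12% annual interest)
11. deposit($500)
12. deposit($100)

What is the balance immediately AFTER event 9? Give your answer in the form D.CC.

After 1 (month_end (apply 3% monthly interest)): balance=$1030.00 total_interest=$30.00
After 2 (deposit($50)): balance=$1080.00 total_interest=$30.00
After 3 (month_end (apply 3% monthly interest)): balance=$1112.40 total_interest=$62.40
After 4 (year_end (apply 12% annual interest)): balance=$1245.88 total_interest=$195.88
After 5 (deposit($50)): balance=$1295.88 total_interest=$195.88
After 6 (withdraw($50)): balance=$1245.88 total_interest=$195.88
After 7 (withdraw($200)): balance=$1045.88 total_interest=$195.88
After 8 (month_end (apply 3% monthly interest)): balance=$1077.25 total_interest=$227.25
After 9 (deposit($100)): balance=$1177.25 total_interest=$227.25

Answer: 1177.25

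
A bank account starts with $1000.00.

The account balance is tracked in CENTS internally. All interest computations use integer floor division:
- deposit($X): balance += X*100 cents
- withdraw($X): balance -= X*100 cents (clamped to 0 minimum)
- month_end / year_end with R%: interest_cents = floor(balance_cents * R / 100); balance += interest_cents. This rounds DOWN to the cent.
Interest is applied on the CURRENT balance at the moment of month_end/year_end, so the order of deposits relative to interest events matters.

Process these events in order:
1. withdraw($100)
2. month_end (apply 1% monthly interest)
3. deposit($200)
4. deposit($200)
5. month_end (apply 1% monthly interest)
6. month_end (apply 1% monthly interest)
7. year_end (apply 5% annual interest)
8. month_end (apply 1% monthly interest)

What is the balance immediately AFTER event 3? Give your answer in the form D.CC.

Answer: 1109.00

Derivation:
After 1 (withdraw($100)): balance=$900.00 total_interest=$0.00
After 2 (month_end (apply 1% monthly interest)): balance=$909.00 total_interest=$9.00
After 3 (deposit($200)): balance=$1109.00 total_interest=$9.00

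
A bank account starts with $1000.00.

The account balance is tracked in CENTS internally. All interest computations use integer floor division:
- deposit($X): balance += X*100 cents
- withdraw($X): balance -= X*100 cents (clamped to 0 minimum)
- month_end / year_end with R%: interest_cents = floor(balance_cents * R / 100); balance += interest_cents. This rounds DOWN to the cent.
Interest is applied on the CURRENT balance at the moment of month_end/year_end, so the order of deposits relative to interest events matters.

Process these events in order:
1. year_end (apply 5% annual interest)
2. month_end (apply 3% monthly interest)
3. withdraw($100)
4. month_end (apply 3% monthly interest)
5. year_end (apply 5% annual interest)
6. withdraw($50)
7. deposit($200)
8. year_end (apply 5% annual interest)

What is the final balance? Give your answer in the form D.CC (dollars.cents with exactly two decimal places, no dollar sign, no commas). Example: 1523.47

After 1 (year_end (apply 5% annual interest)): balance=$1050.00 total_interest=$50.00
After 2 (month_end (apply 3% monthly interest)): balance=$1081.50 total_interest=$81.50
After 3 (withdraw($100)): balance=$981.50 total_interest=$81.50
After 4 (month_end (apply 3% monthly interest)): balance=$1010.94 total_interest=$110.94
After 5 (year_end (apply 5% annual interest)): balance=$1061.48 total_interest=$161.48
After 6 (withdraw($50)): balance=$1011.48 total_interest=$161.48
After 7 (deposit($200)): balance=$1211.48 total_interest=$161.48
After 8 (year_end (apply 5% annual interest)): balance=$1272.05 total_interest=$222.05

Answer: 1272.05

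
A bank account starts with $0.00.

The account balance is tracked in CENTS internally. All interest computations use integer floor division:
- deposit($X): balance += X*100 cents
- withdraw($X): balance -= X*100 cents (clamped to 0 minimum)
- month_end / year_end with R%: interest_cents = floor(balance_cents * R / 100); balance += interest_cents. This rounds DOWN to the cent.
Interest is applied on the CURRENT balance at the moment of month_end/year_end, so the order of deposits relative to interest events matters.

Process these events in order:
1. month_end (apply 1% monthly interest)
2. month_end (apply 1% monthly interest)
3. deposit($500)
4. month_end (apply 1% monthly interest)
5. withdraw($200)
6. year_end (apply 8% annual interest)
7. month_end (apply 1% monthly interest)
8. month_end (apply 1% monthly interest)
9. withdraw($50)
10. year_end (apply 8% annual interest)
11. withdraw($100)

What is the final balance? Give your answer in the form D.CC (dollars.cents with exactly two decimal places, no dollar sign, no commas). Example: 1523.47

After 1 (month_end (apply 1% monthly interest)): balance=$0.00 total_interest=$0.00
After 2 (month_end (apply 1% monthly interest)): balance=$0.00 total_interest=$0.00
After 3 (deposit($500)): balance=$500.00 total_interest=$0.00
After 4 (month_end (apply 1% monthly interest)): balance=$505.00 total_interest=$5.00
After 5 (withdraw($200)): balance=$305.00 total_interest=$5.00
After 6 (year_end (apply 8% annual interest)): balance=$329.40 total_interest=$29.40
After 7 (month_end (apply 1% monthly interest)): balance=$332.69 total_interest=$32.69
After 8 (month_end (apply 1% monthly interest)): balance=$336.01 total_interest=$36.01
After 9 (withdraw($50)): balance=$286.01 total_interest=$36.01
After 10 (year_end (apply 8% annual interest)): balance=$308.89 total_interest=$58.89
After 11 (withdraw($100)): balance=$208.89 total_interest=$58.89

Answer: 208.89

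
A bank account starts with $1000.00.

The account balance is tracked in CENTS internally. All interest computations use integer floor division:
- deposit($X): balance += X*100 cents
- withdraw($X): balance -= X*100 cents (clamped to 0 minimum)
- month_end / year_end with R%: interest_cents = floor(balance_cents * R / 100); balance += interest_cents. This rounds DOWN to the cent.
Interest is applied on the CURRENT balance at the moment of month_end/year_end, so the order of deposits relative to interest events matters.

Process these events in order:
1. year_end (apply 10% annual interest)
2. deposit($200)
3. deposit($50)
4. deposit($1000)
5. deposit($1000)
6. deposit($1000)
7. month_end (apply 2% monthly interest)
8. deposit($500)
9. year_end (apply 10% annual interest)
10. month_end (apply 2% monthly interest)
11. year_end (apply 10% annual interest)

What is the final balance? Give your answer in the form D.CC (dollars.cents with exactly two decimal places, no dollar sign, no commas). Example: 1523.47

Answer: 6093.24

Derivation:
After 1 (year_end (apply 10% annual interest)): balance=$1100.00 total_interest=$100.00
After 2 (deposit($200)): balance=$1300.00 total_interest=$100.00
After 3 (deposit($50)): balance=$1350.00 total_interest=$100.00
After 4 (deposit($1000)): balance=$2350.00 total_interest=$100.00
After 5 (deposit($1000)): balance=$3350.00 total_interest=$100.00
After 6 (deposit($1000)): balance=$4350.00 total_interest=$100.00
After 7 (month_end (apply 2% monthly interest)): balance=$4437.00 total_interest=$187.00
After 8 (deposit($500)): balance=$4937.00 total_interest=$187.00
After 9 (year_end (apply 10% annual interest)): balance=$5430.70 total_interest=$680.70
After 10 (month_end (apply 2% monthly interest)): balance=$5539.31 total_interest=$789.31
After 11 (year_end (apply 10% annual interest)): balance=$6093.24 total_interest=$1343.24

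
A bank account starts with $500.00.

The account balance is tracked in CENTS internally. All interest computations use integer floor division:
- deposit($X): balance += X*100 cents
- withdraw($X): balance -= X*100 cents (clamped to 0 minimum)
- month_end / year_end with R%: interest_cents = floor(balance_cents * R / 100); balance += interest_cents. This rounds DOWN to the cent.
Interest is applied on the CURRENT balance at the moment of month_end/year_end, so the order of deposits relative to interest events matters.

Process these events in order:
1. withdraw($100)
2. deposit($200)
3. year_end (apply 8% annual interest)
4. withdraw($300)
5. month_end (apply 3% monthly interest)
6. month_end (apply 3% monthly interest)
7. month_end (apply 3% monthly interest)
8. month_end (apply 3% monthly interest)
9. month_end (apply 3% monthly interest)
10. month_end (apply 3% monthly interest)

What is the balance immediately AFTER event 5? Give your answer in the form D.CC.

Answer: 358.44

Derivation:
After 1 (withdraw($100)): balance=$400.00 total_interest=$0.00
After 2 (deposit($200)): balance=$600.00 total_interest=$0.00
After 3 (year_end (apply 8% annual interest)): balance=$648.00 total_interest=$48.00
After 4 (withdraw($300)): balance=$348.00 total_interest=$48.00
After 5 (month_end (apply 3% monthly interest)): balance=$358.44 total_interest=$58.44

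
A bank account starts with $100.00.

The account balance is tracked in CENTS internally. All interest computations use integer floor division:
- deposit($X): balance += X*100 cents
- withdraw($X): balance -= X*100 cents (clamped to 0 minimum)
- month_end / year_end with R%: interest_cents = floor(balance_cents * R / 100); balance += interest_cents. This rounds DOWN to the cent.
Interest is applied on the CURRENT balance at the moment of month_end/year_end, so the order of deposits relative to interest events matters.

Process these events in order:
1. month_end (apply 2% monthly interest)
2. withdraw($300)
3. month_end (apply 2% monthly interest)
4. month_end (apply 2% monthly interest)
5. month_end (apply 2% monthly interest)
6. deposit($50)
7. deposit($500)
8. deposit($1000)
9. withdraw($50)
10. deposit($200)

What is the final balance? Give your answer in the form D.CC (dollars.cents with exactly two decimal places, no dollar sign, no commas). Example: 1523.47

Answer: 1700.00

Derivation:
After 1 (month_end (apply 2% monthly interest)): balance=$102.00 total_interest=$2.00
After 2 (withdraw($300)): balance=$0.00 total_interest=$2.00
After 3 (month_end (apply 2% monthly interest)): balance=$0.00 total_interest=$2.00
After 4 (month_end (apply 2% monthly interest)): balance=$0.00 total_interest=$2.00
After 5 (month_end (apply 2% monthly interest)): balance=$0.00 total_interest=$2.00
After 6 (deposit($50)): balance=$50.00 total_interest=$2.00
After 7 (deposit($500)): balance=$550.00 total_interest=$2.00
After 8 (deposit($1000)): balance=$1550.00 total_interest=$2.00
After 9 (withdraw($50)): balance=$1500.00 total_interest=$2.00
After 10 (deposit($200)): balance=$1700.00 total_interest=$2.00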